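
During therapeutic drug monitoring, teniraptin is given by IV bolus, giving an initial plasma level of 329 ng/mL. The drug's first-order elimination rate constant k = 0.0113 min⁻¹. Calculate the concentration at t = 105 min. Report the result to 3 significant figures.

C(t) = C₀ e^(−kt) = 329 × e^(−0.01130 × 105) = 329 × e^(−1.186) = 329 × 0.3053 ≈ 100 ng/mL

100 ng/mL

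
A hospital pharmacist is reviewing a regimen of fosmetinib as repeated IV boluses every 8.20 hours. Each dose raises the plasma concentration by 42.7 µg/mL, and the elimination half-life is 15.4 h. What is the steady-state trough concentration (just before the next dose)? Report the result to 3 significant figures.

k = ln 2 / 15.4 = 0.04501 h⁻¹
Fraction remaining after one interval: e^(−kτ) = e^(−0.04501 × 8.20) = 0.6914
R = 1 / (1 − 0.6914) = 3.240
Css,max = 42.7 × 3.240 = 138.4 µg/mL
Css,min = Css,max × e^(−kτ) = 138.4 × 0.6914 ≈ 95.7 µg/mL

95.7 µg/mL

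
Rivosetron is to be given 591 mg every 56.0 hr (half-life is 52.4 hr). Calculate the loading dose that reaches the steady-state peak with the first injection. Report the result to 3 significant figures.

1130 mg

k = ln 2 / 52.4 = 0.01323 hr⁻¹
Accumulation ratio R = 1 / (1 − e^(−kτ)) = 1 / (1 − e^(−0.01323×56.0)) = 1 / (1 − 0.4767) = 1.911
Loading dose = maintenance dose × R = 591 × 1.911 ≈ 1130 mg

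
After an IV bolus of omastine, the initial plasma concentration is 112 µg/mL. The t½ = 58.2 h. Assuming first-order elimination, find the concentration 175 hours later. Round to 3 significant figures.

k = ln 2 / 58.2 = 0.01191 h⁻¹
175 h is 3.007 half-lives, so C = 112 × (1/2)^3.007 = 112 × 0.1244 ≈ 13.9 µg/mL

13.9 µg/mL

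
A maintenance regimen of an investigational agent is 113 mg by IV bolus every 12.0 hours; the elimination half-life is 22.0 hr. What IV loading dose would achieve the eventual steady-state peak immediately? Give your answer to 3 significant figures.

359 mg

k = ln 2 / 22.0 = 0.03151 hr⁻¹
Accumulation ratio R = 1 / (1 − e^(−kτ)) = 1 / (1 − e^(−0.03151×12.0)) = 1 / (1 − 0.6852) = 3.176
Loading dose = maintenance dose × R = 113 × 3.176 ≈ 359 mg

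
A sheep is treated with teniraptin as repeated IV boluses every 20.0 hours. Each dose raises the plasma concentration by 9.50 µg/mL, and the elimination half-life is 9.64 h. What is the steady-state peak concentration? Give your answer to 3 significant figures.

k = ln 2 / 9.64 = 0.07190 h⁻¹
Fraction remaining after one interval: e^(−kτ) = e^(−0.07190 × 20.0) = 0.2374
R = 1 / (1 − 0.2374) = 1.311
Css,max = 9.50 × 1.311 ≈ 12.5 µg/mL

12.5 µg/mL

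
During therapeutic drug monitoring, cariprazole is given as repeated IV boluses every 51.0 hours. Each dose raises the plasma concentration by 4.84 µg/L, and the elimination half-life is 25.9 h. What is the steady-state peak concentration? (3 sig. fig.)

6.50 µg/L

k = ln 2 / 25.9 = 0.02676 h⁻¹
Fraction remaining after one interval: e^(−kτ) = e^(−0.02676 × 51.0) = 0.2554
R = 1 / (1 − 0.2554) = 1.343
Css,max = 4.84 × 1.343 ≈ 6.50 µg/L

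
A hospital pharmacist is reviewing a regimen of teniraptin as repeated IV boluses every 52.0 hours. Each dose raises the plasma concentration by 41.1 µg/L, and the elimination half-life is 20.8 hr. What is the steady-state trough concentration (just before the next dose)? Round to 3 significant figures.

8.83 µg/L

k = ln 2 / 20.8 = 0.03332 hr⁻¹
Fraction remaining after one interval: e^(−kτ) = e^(−0.03332 × 52.0) = 0.1768
R = 1 / (1 − 0.1768) = 1.215
Css,max = 41.1 × 1.215 = 49.93 µg/L
Css,min = Css,max × e^(−kτ) = 49.93 × 0.1768 ≈ 8.83 µg/L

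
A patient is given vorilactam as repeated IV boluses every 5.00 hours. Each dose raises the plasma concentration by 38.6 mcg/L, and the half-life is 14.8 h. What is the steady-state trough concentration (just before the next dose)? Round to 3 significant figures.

k = ln 2 / 14.8 = 0.04683 h⁻¹
Fraction remaining after one interval: e^(−kτ) = e^(−0.04683 × 5.00) = 0.7912
R = 1 / (1 − 0.7912) = 4.790
Css,max = 38.6 × 4.790 = 184.9 mcg/L
Css,min = Css,max × e^(−kτ) = 184.9 × 0.7912 ≈ 146 mcg/L

146 mcg/L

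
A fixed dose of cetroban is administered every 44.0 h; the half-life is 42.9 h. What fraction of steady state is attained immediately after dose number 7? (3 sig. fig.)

k = ln 2 / 42.9 = 0.01616 h⁻¹
f_n = 1 − e^(−nkτ) = 1 − e^(−7 × 0.01616 × 44.0) = 1 − e^(−4.976) = 1 − 0.006899 ≈ 0.993

0.993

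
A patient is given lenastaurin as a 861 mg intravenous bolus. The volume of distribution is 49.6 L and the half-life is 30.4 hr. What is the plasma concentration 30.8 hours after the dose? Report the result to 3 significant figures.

C₀ = dose / V = 861 / 49.6 = 17.36 mg/L
k = ln 2 / 30.4 = 0.02280 hr⁻¹
C(t) = C₀ e^(−kt) = 17.36 × e^(−0.02280 × 30.8) = 17.36 × e^(−0.7023) = 17.36 × 0.4955 ≈ 8.60 mg/L

8.60 mg/L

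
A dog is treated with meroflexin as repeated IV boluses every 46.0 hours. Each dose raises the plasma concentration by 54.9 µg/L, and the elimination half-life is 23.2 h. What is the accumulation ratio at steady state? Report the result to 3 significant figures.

1.34

k = ln 2 / 23.2 = 0.02988 h⁻¹
Fraction remaining after one interval: e^(−kτ) = e^(−0.02988 × 46.0) = 0.2530
R = 1 / (1 − 0.2530) = 1 / 0.7470 ≈ 1.34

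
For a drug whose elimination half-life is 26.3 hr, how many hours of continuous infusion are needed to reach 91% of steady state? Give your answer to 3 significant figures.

91.4 hours

k = ln 2 / 26.3 = 0.02636 hr⁻¹
f = 1 − e^(−kt)  ⇒  t = −ln(1 − f) / k
t = −ln(1 − 0.91) / 0.02636 = 2.408 / 0.02636 ≈ 91.4 hours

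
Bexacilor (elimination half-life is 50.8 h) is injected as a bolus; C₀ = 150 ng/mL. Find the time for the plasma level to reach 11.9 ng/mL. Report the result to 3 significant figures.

186 hours

k = ln 2 / 50.8 = 0.01364 h⁻¹
C(t) = C₀ e^(−kt)  ⇒  t = ln(C₀/C) / k
t = ln(150/11.9) / 0.01364 = 2.534 / 0.01364 ≈ 186 hours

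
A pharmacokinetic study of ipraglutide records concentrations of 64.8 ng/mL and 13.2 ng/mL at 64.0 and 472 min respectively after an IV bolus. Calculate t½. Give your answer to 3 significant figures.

178 minutes

k = ln(C₁/C₂) / (t₂ − t₁) = ln(64.8/13.2) / (472 − 64.0)
  = 1.591 / 408.0 = 0.003900 min⁻¹
t½ = ln 2 / k = ln 2 / 0.003900 ≈ 178 minutes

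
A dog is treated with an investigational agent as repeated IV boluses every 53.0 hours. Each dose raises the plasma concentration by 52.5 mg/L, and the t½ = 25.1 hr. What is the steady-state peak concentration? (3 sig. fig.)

68.3 mg/L

k = ln 2 / 25.1 = 0.02762 hr⁻¹
Fraction remaining after one interval: e^(−kτ) = e^(−0.02762 × 53.0) = 0.2314
R = 1 / (1 − 0.2314) = 1.301
Css,max = 52.5 × 1.301 ≈ 68.3 mg/L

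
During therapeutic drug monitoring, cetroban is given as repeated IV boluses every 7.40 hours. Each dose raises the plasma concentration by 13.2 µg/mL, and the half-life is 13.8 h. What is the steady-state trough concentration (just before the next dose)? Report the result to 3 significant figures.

29.3 µg/mL

k = ln 2 / 13.8 = 0.05023 h⁻¹
Fraction remaining after one interval: e^(−kτ) = e^(−0.05023 × 7.40) = 0.6896
R = 1 / (1 − 0.6896) = 3.221
Css,max = 13.2 × 3.221 = 42.52 µg/mL
Css,min = Css,max × e^(−kτ) = 42.52 × 0.6896 ≈ 29.3 µg/mL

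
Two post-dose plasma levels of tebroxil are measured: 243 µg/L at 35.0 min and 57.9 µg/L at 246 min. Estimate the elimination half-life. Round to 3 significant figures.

102 minutes

k = ln(C₁/C₂) / (t₂ − t₁) = ln(243/57.9) / (246 − 35.0)
  = 1.434 / 211.0 = 0.006798 min⁻¹
t½ = ln 2 / k = ln 2 / 0.006798 ≈ 102 minutes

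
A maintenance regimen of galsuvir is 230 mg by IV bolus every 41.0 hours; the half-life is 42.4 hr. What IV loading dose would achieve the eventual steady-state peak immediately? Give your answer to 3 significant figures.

k = ln 2 / 42.4 = 0.01635 hr⁻¹
Accumulation ratio R = 1 / (1 − e^(−kτ)) = 1 / (1 − e^(−0.01635×41.0)) = 1 / (1 − 0.5116) = 2.047
Loading dose = maintenance dose × R = 230 × 2.047 ≈ 471 mg

471 mg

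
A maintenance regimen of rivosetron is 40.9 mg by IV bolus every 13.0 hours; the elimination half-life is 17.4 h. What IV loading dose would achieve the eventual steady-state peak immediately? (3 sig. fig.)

101 mg

k = ln 2 / 17.4 = 0.03984 h⁻¹
Accumulation ratio R = 1 / (1 − e^(−kτ)) = 1 / (1 − e^(−0.03984×13.0)) = 1 / (1 − 0.5958) = 2.474
Loading dose = maintenance dose × R = 40.9 × 2.474 ≈ 101 mg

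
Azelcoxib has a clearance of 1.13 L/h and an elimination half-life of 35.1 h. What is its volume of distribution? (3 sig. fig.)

57.2 L

k = ln 2 / t½ = ln 2 / 35.1 = 0.01975 h⁻¹
V = CL / k = 1.13 / 0.01975 ≈ 57.2 L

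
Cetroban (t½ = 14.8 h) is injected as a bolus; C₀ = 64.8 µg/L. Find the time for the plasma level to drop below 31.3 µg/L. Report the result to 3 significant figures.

k = ln 2 / 14.8 = 0.04683 h⁻¹
C(t) = C₀ e^(−kt)  ⇒  t = ln(C₀/C) / k
t = ln(64.8/31.3) / 0.04683 = 0.7277 / 0.04683 ≈ 15.5 hours

15.5 hours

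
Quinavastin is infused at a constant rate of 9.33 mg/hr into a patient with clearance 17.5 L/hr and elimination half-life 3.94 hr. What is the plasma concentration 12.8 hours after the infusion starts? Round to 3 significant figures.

Css = rate / CL = 9.33 / 17.5 = 0.5331 µg/mL
k = ln 2 / 3.94 = 0.1759 hr⁻¹
C(t) = Css (1 − e^(−kt)) = 0.5331 × (1 − e^(−2.252)) = 0.5331 × 0.8948 ≈ 0.477 µg/mL

0.477 µg/mL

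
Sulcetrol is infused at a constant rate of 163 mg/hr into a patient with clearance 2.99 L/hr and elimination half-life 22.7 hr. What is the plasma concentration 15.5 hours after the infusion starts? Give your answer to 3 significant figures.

Css = rate / CL = 163 / 2.99 = 54.52 mg/L
k = ln 2 / 22.7 = 0.03054 hr⁻¹
C(t) = Css (1 − e^(−kt)) = 54.52 × (1 − e^(−0.4733)) = 54.52 × 0.3771 ≈ 20.6 mg/L

20.6 mg/L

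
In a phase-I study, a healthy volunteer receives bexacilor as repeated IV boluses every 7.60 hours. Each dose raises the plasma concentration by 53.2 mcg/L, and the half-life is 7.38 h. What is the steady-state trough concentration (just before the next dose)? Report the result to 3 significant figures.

51.1 mcg/L

k = ln 2 / 7.38 = 0.09392 h⁻¹
Fraction remaining after one interval: e^(−kτ) = e^(−0.09392 × 7.60) = 0.4898
R = 1 / (1 − 0.4898) = 1.960
Css,max = 53.2 × 1.960 = 104.3 mcg/L
Css,min = Css,max × e^(−kτ) = 104.3 × 0.4898 ≈ 51.1 mcg/L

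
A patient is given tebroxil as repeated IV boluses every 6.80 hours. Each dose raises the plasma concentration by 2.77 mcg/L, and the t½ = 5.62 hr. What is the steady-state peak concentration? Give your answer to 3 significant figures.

k = ln 2 / 5.62 = 0.1233 hr⁻¹
Fraction remaining after one interval: e^(−kτ) = e^(−0.1233 × 6.80) = 0.4323
R = 1 / (1 − 0.4323) = 1.761
Css,max = 2.77 × 1.761 ≈ 4.88 mcg/L

4.88 mcg/L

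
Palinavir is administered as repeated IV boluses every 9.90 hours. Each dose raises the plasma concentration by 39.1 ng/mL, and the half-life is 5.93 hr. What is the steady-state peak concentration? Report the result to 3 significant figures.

k = ln 2 / 5.93 = 0.1169 hr⁻¹
Fraction remaining after one interval: e^(−kτ) = e^(−0.1169 × 9.90) = 0.3144
R = 1 / (1 − 0.3144) = 1.459
Css,max = 39.1 × 1.459 ≈ 57.0 ng/mL

57.0 ng/mL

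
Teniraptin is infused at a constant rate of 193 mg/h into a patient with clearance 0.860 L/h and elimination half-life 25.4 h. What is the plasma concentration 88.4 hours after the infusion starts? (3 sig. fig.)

204 mg/L

Css = rate / CL = 193 / 0.860 = 224.4 mg/L
k = ln 2 / 25.4 = 0.02729 h⁻¹
C(t) = Css (1 − e^(−kt)) = 224.4 × (1 − e^(−2.412)) = 224.4 × 0.9104 ≈ 204 mg/L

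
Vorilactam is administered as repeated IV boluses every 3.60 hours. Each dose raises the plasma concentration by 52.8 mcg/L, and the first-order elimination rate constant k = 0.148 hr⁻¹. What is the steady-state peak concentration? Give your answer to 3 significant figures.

128 mcg/L

Fraction remaining after one interval: e^(−kτ) = e^(−0.1480 × 3.60) = 0.5870
R = 1 / (1 − 0.5870) = 2.421
Css,max = 52.8 × 2.421 ≈ 128 mcg/L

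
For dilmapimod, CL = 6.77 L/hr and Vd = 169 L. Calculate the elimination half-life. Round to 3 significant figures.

k = CL / V = 6.77 / 169 = 0.04006 hr⁻¹
t½ = ln 2 / k = ln 2 / 0.04006 ≈ 17.3 hours

17.3 hours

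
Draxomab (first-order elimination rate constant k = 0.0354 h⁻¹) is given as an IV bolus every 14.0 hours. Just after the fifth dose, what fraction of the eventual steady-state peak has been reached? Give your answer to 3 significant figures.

0.916

f_n = 1 − e^(−nkτ) = 1 − e^(−5 × 0.03540 × 14.0) = 1 − e^(−2.478) = 1 − 0.08391 ≈ 0.916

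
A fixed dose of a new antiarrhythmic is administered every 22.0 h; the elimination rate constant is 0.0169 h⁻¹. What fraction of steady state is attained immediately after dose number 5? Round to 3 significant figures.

0.844

f_n = 1 − e^(−nkτ) = 1 − e^(−5 × 0.01690 × 22.0) = 1 − e^(−1.859) = 1 − 0.1558 ≈ 0.844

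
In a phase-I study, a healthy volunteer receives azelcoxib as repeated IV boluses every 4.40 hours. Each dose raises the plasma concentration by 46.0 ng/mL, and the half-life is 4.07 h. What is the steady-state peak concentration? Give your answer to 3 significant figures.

k = ln 2 / 4.07 = 0.1703 h⁻¹
Fraction remaining after one interval: e^(−kτ) = e^(−0.1703 × 4.40) = 0.4727
R = 1 / (1 − 0.4727) = 1.896
Css,max = 46.0 × 1.896 ≈ 87.2 ng/mL

87.2 ng/mL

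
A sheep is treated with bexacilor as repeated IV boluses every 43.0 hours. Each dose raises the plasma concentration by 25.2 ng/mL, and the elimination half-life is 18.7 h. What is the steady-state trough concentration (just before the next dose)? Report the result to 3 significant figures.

k = ln 2 / 18.7 = 0.03707 h⁻¹
Fraction remaining after one interval: e^(−kτ) = e^(−0.03707 × 43.0) = 0.2031
R = 1 / (1 − 0.2031) = 1.255
Css,max = 25.2 × 1.255 = 31.62 ng/mL
Css,min = Css,max × e^(−kτ) = 31.62 × 0.2031 ≈ 6.42 ng/mL

6.42 ng/mL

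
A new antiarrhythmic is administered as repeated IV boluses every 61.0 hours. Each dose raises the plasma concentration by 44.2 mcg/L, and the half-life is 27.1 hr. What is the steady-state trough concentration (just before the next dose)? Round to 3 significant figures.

11.8 mcg/L

k = ln 2 / 27.1 = 0.02558 hr⁻¹
Fraction remaining after one interval: e^(−kτ) = e^(−0.02558 × 61.0) = 0.2101
R = 1 / (1 − 0.2101) = 1.266
Css,max = 44.2 × 1.266 = 55.96 mcg/L
Css,min = Css,max × e^(−kτ) = 55.96 × 0.2101 ≈ 11.8 mcg/L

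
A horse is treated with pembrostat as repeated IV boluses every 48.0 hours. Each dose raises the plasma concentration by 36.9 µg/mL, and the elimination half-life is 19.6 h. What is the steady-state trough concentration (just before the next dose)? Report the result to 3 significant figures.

8.27 µg/mL

k = ln 2 / 19.6 = 0.03536 h⁻¹
Fraction remaining after one interval: e^(−kτ) = e^(−0.03536 × 48.0) = 0.1831
R = 1 / (1 − 0.1831) = 1.224
Css,max = 36.9 × 1.224 = 45.17 µg/mL
Css,min = Css,max × e^(−kτ) = 45.17 × 0.1831 ≈ 8.27 µg/mL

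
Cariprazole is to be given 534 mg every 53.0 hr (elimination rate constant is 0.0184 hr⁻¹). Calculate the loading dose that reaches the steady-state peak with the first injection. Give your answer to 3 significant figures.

Accumulation ratio R = 1 / (1 − e^(−kτ)) = 1 / (1 − e^(−0.01840×53.0)) = 1 / (1 − 0.3771) = 1.605
Loading dose = maintenance dose × R = 534 × 1.605 ≈ 857 mg

857 mg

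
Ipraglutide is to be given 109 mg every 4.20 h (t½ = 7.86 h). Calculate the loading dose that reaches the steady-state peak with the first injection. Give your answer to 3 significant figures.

352 mg

k = ln 2 / 7.86 = 0.08819 h⁻¹
Accumulation ratio R = 1 / (1 − e^(−kτ)) = 1 / (1 − e^(−0.08819×4.20)) = 1 / (1 − 0.6905) = 3.231
Loading dose = maintenance dose × R = 109 × 3.231 ≈ 352 mg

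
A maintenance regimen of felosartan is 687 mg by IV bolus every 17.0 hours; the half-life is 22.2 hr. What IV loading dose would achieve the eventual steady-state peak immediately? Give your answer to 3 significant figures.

1670 mg

k = ln 2 / 22.2 = 0.03122 hr⁻¹
Accumulation ratio R = 1 / (1 − e^(−kτ)) = 1 / (1 − e^(−0.03122×17.0)) = 1 / (1 − 0.5881) = 2.428
Loading dose = maintenance dose × R = 687 × 2.428 ≈ 1670 mg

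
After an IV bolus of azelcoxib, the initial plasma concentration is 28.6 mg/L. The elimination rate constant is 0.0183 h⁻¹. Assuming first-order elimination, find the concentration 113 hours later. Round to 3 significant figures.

3.62 mg/L

C(t) = C₀ e^(−kt) = 28.6 × e^(−0.01830 × 113) = 28.6 × e^(−2.068) = 28.6 × 0.1265 ≈ 3.62 mg/L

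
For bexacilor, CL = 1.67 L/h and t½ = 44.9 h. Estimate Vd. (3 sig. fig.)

k = ln 2 / t½ = ln 2 / 44.9 = 0.01544 h⁻¹
V = CL / k = 1.67 / 0.01544 ≈ 108 L

108 L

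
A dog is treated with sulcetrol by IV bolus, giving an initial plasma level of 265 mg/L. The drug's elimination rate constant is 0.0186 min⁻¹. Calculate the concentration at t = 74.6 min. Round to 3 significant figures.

66.2 mg/L

C(t) = C₀ e^(−kt) = 265 × e^(−0.01860 × 74.6) = 265 × e^(−1.388) = 265 × 0.2497 ≈ 66.2 mg/L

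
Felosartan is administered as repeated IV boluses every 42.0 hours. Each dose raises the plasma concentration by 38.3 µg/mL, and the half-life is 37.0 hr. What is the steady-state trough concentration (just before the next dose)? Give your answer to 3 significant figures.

k = ln 2 / 37.0 = 0.01873 hr⁻¹
Fraction remaining after one interval: e^(−kτ) = e^(−0.01873 × 42.0) = 0.4553
R = 1 / (1 − 0.4553) = 1.836
Css,max = 38.3 × 1.836 = 70.31 µg/mL
Css,min = Css,max × e^(−kτ) = 70.31 × 0.4553 ≈ 32.0 µg/mL

32.0 µg/mL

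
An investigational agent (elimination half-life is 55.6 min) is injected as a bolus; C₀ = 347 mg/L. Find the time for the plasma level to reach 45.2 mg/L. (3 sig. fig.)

163 minutes

k = ln 2 / 55.6 = 0.01247 min⁻¹
C(t) = C₀ e^(−kt)  ⇒  t = ln(C₀/C) / k
t = ln(347/45.2) / 0.01247 = 2.038 / 0.01247 ≈ 163 minutes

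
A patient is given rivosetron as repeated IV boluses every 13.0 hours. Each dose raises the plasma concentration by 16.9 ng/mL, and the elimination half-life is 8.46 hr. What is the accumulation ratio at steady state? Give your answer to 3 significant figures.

k = ln 2 / 8.46 = 0.08193 hr⁻¹
Fraction remaining after one interval: e^(−kτ) = e^(−0.08193 × 13.0) = 0.3447
R = 1 / (1 − 0.3447) = 1 / 0.6553 ≈ 1.53

1.53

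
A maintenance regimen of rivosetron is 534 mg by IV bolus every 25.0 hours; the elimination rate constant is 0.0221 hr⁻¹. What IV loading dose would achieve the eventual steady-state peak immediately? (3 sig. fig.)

Accumulation ratio R = 1 / (1 − e^(−kτ)) = 1 / (1 − e^(−0.02210×25.0)) = 1 / (1 − 0.5755) = 2.356
Loading dose = maintenance dose × R = 534 × 2.356 ≈ 1260 mg

1260 mg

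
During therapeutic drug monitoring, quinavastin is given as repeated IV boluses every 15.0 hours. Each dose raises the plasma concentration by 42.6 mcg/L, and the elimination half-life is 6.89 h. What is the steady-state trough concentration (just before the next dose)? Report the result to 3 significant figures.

12.1 mcg/L

k = ln 2 / 6.89 = 0.1006 h⁻¹
Fraction remaining after one interval: e^(−kτ) = e^(−0.1006 × 15.0) = 0.2211
R = 1 / (1 − 0.2211) = 1.284
Css,max = 42.6 × 1.284 = 54.69 mcg/L
Css,min = Css,max × e^(−kτ) = 54.69 × 0.2211 ≈ 12.1 mcg/L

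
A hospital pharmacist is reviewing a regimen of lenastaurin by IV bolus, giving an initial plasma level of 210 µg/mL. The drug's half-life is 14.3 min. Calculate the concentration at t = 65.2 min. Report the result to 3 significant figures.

8.91 µg/mL

k = ln 2 / 14.3 = 0.04847 min⁻¹
65.2 min is 4.559 half-lives, so C = 210 × (1/2)^4.559 = 210 × 0.04241 ≈ 8.91 µg/mL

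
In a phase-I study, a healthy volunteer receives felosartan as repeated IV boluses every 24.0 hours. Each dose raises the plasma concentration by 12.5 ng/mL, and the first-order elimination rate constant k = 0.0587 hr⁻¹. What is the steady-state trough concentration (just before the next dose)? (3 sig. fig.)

Fraction remaining after one interval: e^(−kτ) = e^(−0.05870 × 24.0) = 0.2444
R = 1 / (1 − 0.2444) = 1.324
Css,max = 12.5 × 1.324 = 16.54 ng/mL
Css,min = Css,max × e^(−kτ) = 16.54 × 0.2444 ≈ 4.04 ng/mL

4.04 ng/mL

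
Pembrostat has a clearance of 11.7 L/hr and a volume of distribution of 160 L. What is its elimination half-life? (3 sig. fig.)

k = CL / V = 11.7 / 160 = 0.07312 hr⁻¹
t½ = ln 2 / k = ln 2 / 0.07312 ≈ 9.48 hours

9.48 hours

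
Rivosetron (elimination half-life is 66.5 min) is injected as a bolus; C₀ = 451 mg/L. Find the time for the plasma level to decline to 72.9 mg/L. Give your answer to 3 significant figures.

k = ln 2 / 66.5 = 0.01042 min⁻¹
C(t) = C₀ e^(−kt)  ⇒  t = ln(C₀/C) / k
t = ln(451/72.9) / 0.01042 = 1.822 / 0.01042 ≈ 175 minutes

175 minutes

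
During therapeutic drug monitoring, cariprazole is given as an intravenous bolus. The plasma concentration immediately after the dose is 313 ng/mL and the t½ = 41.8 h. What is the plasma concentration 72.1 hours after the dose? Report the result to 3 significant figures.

k = ln 2 / 41.8 = 0.01658 h⁻¹
C(t) = C₀ e^(−kt) = 313 × e^(−0.01658 × 72.1) = 313 × e^(−1.196) = 313 × 0.3025 ≈ 94.7 ng/mL

94.7 ng/mL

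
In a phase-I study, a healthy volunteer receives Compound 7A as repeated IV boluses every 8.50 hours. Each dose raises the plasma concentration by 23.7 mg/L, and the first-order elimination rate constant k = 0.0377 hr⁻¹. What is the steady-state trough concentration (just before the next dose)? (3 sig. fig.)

62.7 mg/L

Fraction remaining after one interval: e^(−kτ) = e^(−0.03770 × 8.50) = 0.7258
R = 1 / (1 − 0.7258) = 3.647
Css,max = 23.7 × 3.647 = 86.44 mg/L
Css,min = Css,max × e^(−kτ) = 86.44 × 0.7258 ≈ 62.7 mg/L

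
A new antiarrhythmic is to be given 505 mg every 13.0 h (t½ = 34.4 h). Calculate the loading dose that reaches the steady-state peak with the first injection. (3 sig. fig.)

k = ln 2 / 34.4 = 0.02015 h⁻¹
Accumulation ratio R = 1 / (1 − e^(−kτ)) = 1 / (1 − e^(−0.02015×13.0)) = 1 / (1 − 0.7696) = 4.339
Loading dose = maintenance dose × R = 505 × 4.339 ≈ 2190 mg

2190 mg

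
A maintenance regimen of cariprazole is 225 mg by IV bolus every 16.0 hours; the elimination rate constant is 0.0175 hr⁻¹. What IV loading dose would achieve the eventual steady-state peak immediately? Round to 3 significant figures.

Accumulation ratio R = 1 / (1 − e^(−kτ)) = 1 / (1 − e^(−0.01750×16.0)) = 1 / (1 − 0.7558) = 4.095
Loading dose = maintenance dose × R = 225 × 4.095 ≈ 921 mg

921 mg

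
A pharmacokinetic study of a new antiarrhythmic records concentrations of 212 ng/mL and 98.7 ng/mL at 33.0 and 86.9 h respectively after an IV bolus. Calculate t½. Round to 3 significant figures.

48.9 hours

k = ln(C₁/C₂) / (t₂ − t₁) = ln(212/98.7) / (86.9 − 33.0)
  = 0.7645 / 53.90 = 0.01418 h⁻¹
t½ = ln 2 / k = ln 2 / 0.01418 ≈ 48.9 hours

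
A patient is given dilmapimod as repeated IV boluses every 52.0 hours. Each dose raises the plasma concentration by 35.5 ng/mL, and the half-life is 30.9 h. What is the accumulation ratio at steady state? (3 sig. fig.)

1.45

k = ln 2 / 30.9 = 0.02243 h⁻¹
Fraction remaining after one interval: e^(−kτ) = e^(−0.02243 × 52.0) = 0.3115
R = 1 / (1 − 0.3115) = 1 / 0.6885 ≈ 1.45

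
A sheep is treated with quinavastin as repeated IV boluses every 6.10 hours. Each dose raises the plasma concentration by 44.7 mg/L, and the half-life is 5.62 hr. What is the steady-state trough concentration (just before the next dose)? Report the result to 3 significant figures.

39.8 mg/L

k = ln 2 / 5.62 = 0.1233 hr⁻¹
Fraction remaining after one interval: e^(−kτ) = e^(−0.1233 × 6.10) = 0.4713
R = 1 / (1 − 0.4713) = 1.891
Css,max = 44.7 × 1.891 = 84.54 mg/L
Css,min = Css,max × e^(−kτ) = 84.54 × 0.4713 ≈ 39.8 mg/L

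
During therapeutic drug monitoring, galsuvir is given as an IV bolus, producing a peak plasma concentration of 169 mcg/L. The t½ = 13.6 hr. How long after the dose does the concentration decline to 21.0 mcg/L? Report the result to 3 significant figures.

40.9 hours

k = ln 2 / 13.6 = 0.05097 hr⁻¹
C(t) = C₀ e^(−kt)  ⇒  t = ln(C₀/C) / k
t = ln(169/21.0) / 0.05097 = 2.085 / 0.05097 ≈ 40.9 hours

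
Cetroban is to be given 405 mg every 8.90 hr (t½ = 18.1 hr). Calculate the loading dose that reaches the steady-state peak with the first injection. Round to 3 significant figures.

1400 mg

k = ln 2 / 18.1 = 0.03830 hr⁻¹
Accumulation ratio R = 1 / (1 − e^(−kτ)) = 1 / (1 − e^(−0.03830×8.90)) = 1 / (1 − 0.7112) = 3.462
Loading dose = maintenance dose × R = 405 × 3.462 ≈ 1400 mg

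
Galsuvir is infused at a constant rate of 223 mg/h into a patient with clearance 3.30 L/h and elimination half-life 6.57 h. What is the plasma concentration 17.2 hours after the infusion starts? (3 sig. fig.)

Css = rate / CL = 223 / 3.30 = 67.58 µg/mL
k = ln 2 / 6.57 = 0.1055 h⁻¹
C(t) = Css (1 − e^(−kt)) = 67.58 × (1 − e^(−1.815)) = 67.58 × 0.8371 ≈ 56.6 µg/mL

56.6 µg/mL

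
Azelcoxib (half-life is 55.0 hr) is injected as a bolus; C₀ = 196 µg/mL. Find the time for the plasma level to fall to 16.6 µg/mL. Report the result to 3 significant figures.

k = ln 2 / 55.0 = 0.01260 hr⁻¹
C(t) = C₀ e^(−kt)  ⇒  t = ln(C₀/C) / k
t = ln(196/16.6) / 0.01260 = 2.469 / 0.01260 ≈ 196 hours

196 hours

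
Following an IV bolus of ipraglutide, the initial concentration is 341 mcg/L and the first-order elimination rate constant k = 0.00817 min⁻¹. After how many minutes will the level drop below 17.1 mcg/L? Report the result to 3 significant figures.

C(t) = C₀ e^(−kt)  ⇒  t = ln(C₀/C) / k
t = ln(341/17.1) / 0.008170 = 2.993 / 0.008170 ≈ 366 minutes

366 minutes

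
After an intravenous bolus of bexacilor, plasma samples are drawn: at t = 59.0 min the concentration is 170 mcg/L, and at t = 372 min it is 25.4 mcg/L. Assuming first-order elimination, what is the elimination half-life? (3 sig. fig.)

k = ln(C₁/C₂) / (t₂ − t₁) = ln(170/25.4) / (372 − 59.0)
  = 1.901 / 313.0 = 0.006074 min⁻¹
t½ = ln 2 / k = ln 2 / 0.006074 ≈ 114 minutes

114 minutes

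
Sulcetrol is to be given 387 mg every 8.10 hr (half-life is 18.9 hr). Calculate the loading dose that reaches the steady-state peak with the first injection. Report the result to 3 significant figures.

1510 mg

k = ln 2 / 18.9 = 0.03667 hr⁻¹
Accumulation ratio R = 1 / (1 − e^(−kτ)) = 1 / (1 − e^(−0.03667×8.10)) = 1 / (1 − 0.7430) = 3.891
Loading dose = maintenance dose × R = 387 × 3.891 ≈ 1510 mg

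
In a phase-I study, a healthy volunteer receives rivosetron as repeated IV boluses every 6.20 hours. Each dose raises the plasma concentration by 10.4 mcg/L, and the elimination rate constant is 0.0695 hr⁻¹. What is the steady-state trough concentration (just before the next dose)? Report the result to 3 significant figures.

19.3 mcg/L

Fraction remaining after one interval: e^(−kτ) = e^(−0.06950 × 6.20) = 0.6499
R = 1 / (1 − 0.6499) = 2.857
Css,max = 10.4 × 2.857 = 29.71 mcg/L
Css,min = Css,max × e^(−kτ) = 29.71 × 0.6499 ≈ 19.3 mcg/L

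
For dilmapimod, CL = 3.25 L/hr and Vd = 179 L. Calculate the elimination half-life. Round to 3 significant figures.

38.2 hours

k = CL / V = 3.25 / 179 = 0.01816 hr⁻¹
t½ = ln 2 / k = ln 2 / 0.01816 ≈ 38.2 hours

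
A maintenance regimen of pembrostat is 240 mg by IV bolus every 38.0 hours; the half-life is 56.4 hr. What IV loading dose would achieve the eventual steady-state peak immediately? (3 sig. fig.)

643 mg

k = ln 2 / 56.4 = 0.01229 hr⁻¹
Accumulation ratio R = 1 / (1 − e^(−kτ)) = 1 / (1 − e^(−0.01229×38.0)) = 1 / (1 − 0.6269) = 2.680
Loading dose = maintenance dose × R = 240 × 2.680 ≈ 643 mg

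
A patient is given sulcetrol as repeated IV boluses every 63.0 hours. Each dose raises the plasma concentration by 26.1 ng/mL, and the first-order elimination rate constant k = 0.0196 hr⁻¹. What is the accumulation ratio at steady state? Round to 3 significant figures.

1.41

Fraction remaining after one interval: e^(−kτ) = e^(−0.01960 × 63.0) = 0.2909
R = 1 / (1 − 0.2909) = 1 / 0.7091 ≈ 1.41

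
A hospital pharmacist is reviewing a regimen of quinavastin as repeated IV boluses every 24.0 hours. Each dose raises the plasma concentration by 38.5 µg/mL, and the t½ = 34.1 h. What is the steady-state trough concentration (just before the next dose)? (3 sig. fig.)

61.2 µg/mL

k = ln 2 / 34.1 = 0.02033 h⁻¹
Fraction remaining after one interval: e^(−kτ) = e^(−0.02033 × 24.0) = 0.6139
R = 1 / (1 − 0.6139) = 2.590
Css,max = 38.5 × 2.590 = 99.73 µg/mL
Css,min = Css,max × e^(−kτ) = 99.73 × 0.6139 ≈ 61.2 µg/mL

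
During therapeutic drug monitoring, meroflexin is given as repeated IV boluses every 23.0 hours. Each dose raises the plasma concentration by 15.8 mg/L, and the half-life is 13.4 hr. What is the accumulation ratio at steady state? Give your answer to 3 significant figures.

k = ln 2 / 13.4 = 0.05173 hr⁻¹
Fraction remaining after one interval: e^(−kτ) = e^(−0.05173 × 23.0) = 0.3043
R = 1 / (1 − 0.3043) = 1 / 0.6957 ≈ 1.44

1.44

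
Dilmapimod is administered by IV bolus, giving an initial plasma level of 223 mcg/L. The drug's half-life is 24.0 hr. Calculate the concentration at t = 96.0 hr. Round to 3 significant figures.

k = ln 2 / 24.0 = 0.02888 hr⁻¹
96.0 hr is 4.000 half-lives, so C = 223 × (1/2)^4.000 = 223 × 0.06250 ≈ 13.9 mcg/L

13.9 mcg/L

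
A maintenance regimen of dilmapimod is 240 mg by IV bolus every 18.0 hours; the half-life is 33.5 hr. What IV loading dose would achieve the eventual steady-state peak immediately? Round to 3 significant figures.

k = ln 2 / 33.5 = 0.02069 hr⁻¹
Accumulation ratio R = 1 / (1 − e^(−kτ)) = 1 / (1 − e^(−0.02069×18.0)) = 1 / (1 − 0.6891) = 3.216
Loading dose = maintenance dose × R = 240 × 3.216 ≈ 772 mg

772 mg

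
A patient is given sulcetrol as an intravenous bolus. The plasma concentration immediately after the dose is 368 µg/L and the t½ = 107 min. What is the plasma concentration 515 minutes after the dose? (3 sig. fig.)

13.1 µg/L

k = ln 2 / 107 = 0.006478 min⁻¹
515 min is 4.813 half-lives, so C = 368 × (1/2)^4.813 = 368 × 0.03557 ≈ 13.1 µg/L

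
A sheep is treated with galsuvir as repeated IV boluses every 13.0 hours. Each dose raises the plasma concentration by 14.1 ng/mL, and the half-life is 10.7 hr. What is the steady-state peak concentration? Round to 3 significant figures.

k = ln 2 / 10.7 = 0.06478 hr⁻¹
Fraction remaining after one interval: e^(−kτ) = e^(−0.06478 × 13.0) = 0.4308
R = 1 / (1 − 0.4308) = 1.757
Css,max = 14.1 × 1.757 ≈ 24.8 ng/mL

24.8 ng/mL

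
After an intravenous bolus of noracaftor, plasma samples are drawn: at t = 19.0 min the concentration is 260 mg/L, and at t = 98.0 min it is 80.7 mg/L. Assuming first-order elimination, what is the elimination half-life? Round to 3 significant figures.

46.8 minutes

k = ln(C₁/C₂) / (t₂ − t₁) = ln(260/80.7) / (98.0 − 19.0)
  = 1.170 / 79.00 = 0.01481 min⁻¹
t½ = ln 2 / k = ln 2 / 0.01481 ≈ 46.8 minutes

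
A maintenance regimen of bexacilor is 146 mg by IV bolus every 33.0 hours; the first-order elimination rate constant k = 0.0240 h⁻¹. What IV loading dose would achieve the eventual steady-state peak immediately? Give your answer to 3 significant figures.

267 mg

Accumulation ratio R = 1 / (1 − e^(−kτ)) = 1 / (1 − e^(−0.02400×33.0)) = 1 / (1 − 0.4529) = 1.828
Loading dose = maintenance dose × R = 146 × 1.828 ≈ 267 mg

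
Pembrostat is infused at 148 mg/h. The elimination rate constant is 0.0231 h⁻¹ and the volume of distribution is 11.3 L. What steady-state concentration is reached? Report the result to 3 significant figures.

567 mg/L

CL = k · V = 0.0231 × 11.3 = 0.2610 L/h
Css = rate / CL = 148 / 0.2610 ≈ 567 mg/L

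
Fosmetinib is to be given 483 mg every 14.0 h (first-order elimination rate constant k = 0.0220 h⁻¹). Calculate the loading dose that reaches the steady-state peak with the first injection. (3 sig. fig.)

Accumulation ratio R = 1 / (1 − e^(−kτ)) = 1 / (1 − e^(−0.02200×14.0)) = 1 / (1 − 0.7349) = 3.772
Loading dose = maintenance dose × R = 483 × 3.772 ≈ 1820 mg

1820 mg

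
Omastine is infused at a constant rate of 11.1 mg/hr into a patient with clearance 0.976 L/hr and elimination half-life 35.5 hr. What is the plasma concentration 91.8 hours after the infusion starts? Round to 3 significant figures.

9.48 µg/mL

Css = rate / CL = 11.1 / 0.976 = 11.37 µg/mL
k = ln 2 / 35.5 = 0.01953 hr⁻¹
C(t) = Css (1 − e^(−kt)) = 11.37 × (1 − e^(−1.792)) = 11.37 × 0.8334 ≈ 9.48 µg/mL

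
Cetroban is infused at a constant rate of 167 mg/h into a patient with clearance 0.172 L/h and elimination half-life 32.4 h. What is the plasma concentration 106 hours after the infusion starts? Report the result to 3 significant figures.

870 µg/mL

Css = rate / CL = 167 / 0.172 = 970.9 µg/mL
k = ln 2 / 32.4 = 0.02139 h⁻¹
C(t) = Css (1 − e^(−kt)) = 970.9 × (1 − e^(−2.268)) = 970.9 × 0.8965 ≈ 870 µg/mL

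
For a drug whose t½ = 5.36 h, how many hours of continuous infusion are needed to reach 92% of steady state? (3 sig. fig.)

k = ln 2 / 5.36 = 0.1293 h⁻¹
f = 1 − e^(−kt)  ⇒  t = −ln(1 − f) / k
t = −ln(1 − 0.92) / 0.1293 = 2.526 / 0.1293 ≈ 19.5 hours

19.5 hours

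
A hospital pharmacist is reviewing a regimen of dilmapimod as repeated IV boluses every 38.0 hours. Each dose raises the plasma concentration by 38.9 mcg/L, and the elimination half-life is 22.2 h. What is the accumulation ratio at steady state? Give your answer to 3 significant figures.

k = ln 2 / 22.2 = 0.03122 h⁻¹
Fraction remaining after one interval: e^(−kτ) = e^(−0.03122 × 38.0) = 0.3053
R = 1 / (1 − 0.3053) = 1 / 0.6947 ≈ 1.44

1.44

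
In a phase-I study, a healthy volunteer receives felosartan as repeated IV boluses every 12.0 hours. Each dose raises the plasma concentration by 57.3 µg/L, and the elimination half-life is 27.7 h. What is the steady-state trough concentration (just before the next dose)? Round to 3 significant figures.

k = ln 2 / 27.7 = 0.02502 h⁻¹
Fraction remaining after one interval: e^(−kτ) = e^(−0.02502 × 12.0) = 0.7406
R = 1 / (1 − 0.7406) = 3.855
Css,max = 57.3 × 3.855 = 220.9 µg/L
Css,min = Css,max × e^(−kτ) = 220.9 × 0.7406 ≈ 164 µg/L

164 µg/L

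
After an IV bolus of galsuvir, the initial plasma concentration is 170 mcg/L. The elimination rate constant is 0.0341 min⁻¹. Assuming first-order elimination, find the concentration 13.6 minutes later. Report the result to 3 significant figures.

C(t) = C₀ e^(−kt) = 170 × e^(−0.03410 × 13.6) = 170 × e^(−0.4638) = 170 × 0.6289 ≈ 107 mcg/L

107 mcg/L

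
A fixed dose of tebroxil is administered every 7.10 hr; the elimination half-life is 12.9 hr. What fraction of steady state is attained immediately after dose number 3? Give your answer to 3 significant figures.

0.682

k = ln 2 / 12.9 = 0.05373 hr⁻¹
f_n = 1 − e^(−nkτ) = 1 − e^(−3 × 0.05373 × 7.10) = 1 − e^(−1.144) = 1 − 0.3184 ≈ 0.682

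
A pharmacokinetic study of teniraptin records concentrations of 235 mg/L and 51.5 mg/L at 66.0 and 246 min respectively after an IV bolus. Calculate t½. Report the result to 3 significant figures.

k = ln(C₁/C₂) / (t₂ − t₁) = ln(235/51.5) / (246 − 66.0)
  = 1.518 / 180.0 = 0.008433 min⁻¹
t½ = ln 2 / k = ln 2 / 0.008433 ≈ 82.2 minutes

82.2 minutes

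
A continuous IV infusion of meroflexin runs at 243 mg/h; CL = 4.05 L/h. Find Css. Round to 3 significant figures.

60.0 µg/mL

Css = infusion rate / CL = 243 / 4.05 ≈ 60.0 µg/mL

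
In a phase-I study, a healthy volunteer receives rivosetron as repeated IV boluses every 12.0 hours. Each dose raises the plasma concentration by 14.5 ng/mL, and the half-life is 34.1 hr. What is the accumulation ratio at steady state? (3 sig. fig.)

k = ln 2 / 34.1 = 0.02033 hr⁻¹
Fraction remaining after one interval: e^(−kτ) = e^(−0.02033 × 12.0) = 0.7835
R = 1 / (1 − 0.7835) = 1 / 0.2165 ≈ 4.62

4.62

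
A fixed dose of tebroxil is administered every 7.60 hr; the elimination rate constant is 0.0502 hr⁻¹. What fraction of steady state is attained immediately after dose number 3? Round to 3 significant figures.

f_n = 1 − e^(−nkτ) = 1 − e^(−3 × 0.05020 × 7.60) = 1 − e^(−1.145) = 1 − 0.3184 ≈ 0.682

0.682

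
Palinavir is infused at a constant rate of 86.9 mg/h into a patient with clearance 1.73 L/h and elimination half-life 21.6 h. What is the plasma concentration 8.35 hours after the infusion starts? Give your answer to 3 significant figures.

Css = rate / CL = 86.9 / 1.73 = 50.23 µg/mL
k = ln 2 / 21.6 = 0.03209 h⁻¹
C(t) = Css (1 − e^(−kt)) = 50.23 × (1 − e^(−0.2680)) = 50.23 × 0.2351 ≈ 11.8 µg/mL

11.8 µg/mL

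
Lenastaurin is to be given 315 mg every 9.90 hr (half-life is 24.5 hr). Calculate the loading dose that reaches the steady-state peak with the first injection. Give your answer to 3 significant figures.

1290 mg

k = ln 2 / 24.5 = 0.02829 hr⁻¹
Accumulation ratio R = 1 / (1 − e^(−kτ)) = 1 / (1 − e^(−0.02829×9.90)) = 1 / (1 − 0.7557) = 4.094
Loading dose = maintenance dose × R = 315 × 4.094 ≈ 1290 mg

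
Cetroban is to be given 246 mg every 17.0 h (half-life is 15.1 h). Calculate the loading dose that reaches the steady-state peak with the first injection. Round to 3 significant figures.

454 mg

k = ln 2 / 15.1 = 0.04590 h⁻¹
Accumulation ratio R = 1 / (1 − e^(−kτ)) = 1 / (1 − e^(−0.04590×17.0)) = 1 / (1 − 0.4582) = 1.846
Loading dose = maintenance dose × R = 246 × 1.846 ≈ 454 mg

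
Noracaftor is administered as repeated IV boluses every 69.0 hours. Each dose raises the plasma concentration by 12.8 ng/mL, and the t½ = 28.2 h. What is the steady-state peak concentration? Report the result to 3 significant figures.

15.7 ng/mL

k = ln 2 / 28.2 = 0.02458 h⁻¹
Fraction remaining after one interval: e^(−kτ) = e^(−0.02458 × 69.0) = 0.1834
R = 1 / (1 − 0.1834) = 1.225
Css,max = 12.8 × 1.225 ≈ 15.7 ng/mL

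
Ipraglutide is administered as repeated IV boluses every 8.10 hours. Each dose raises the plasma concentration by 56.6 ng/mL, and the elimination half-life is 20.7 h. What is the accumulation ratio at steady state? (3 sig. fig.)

4.21

k = ln 2 / 20.7 = 0.03349 h⁻¹
Fraction remaining after one interval: e^(−kτ) = e^(−0.03349 × 8.10) = 0.7624
R = 1 / (1 − 0.7624) = 1 / 0.2376 ≈ 4.21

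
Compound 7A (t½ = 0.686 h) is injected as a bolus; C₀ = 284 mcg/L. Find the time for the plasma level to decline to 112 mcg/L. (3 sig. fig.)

0.921 hours

k = ln 2 / 0.686 = 1.010 h⁻¹
C(t) = C₀ e^(−kt)  ⇒  t = ln(C₀/C) / k
t = ln(284/112) / 1.010 = 0.9305 / 1.010 ≈ 0.921 hours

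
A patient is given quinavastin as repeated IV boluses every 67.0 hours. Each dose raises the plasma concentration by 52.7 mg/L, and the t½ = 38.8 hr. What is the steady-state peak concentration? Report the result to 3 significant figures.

k = ln 2 / 38.8 = 0.01786 hr⁻¹
Fraction remaining after one interval: e^(−kτ) = e^(−0.01786 × 67.0) = 0.3021
R = 1 / (1 − 0.3021) = 1.433
Css,max = 52.7 × 1.433 ≈ 75.5 mg/L

75.5 mg/L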